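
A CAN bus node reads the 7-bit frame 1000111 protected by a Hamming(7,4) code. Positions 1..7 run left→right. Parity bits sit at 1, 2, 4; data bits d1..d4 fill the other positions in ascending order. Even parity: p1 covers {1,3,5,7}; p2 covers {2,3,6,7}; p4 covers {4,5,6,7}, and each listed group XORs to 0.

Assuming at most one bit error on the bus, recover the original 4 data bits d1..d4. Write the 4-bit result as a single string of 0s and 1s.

s1 (pos 1,3,5,7): 1⊕0⊕1⊕1 = 1
s2 (pos 2,3,6,7): 0⊕0⊕1⊕1 = 0
s4 (pos 4,5,6,7): 0⊕1⊕1⊕1 = 1
Syndrome s4…s1 = 101 → error at position 5.
Flip position 5: 1000111 → 1000011
Read data bits from positions 3,5,6,7: 0011

0011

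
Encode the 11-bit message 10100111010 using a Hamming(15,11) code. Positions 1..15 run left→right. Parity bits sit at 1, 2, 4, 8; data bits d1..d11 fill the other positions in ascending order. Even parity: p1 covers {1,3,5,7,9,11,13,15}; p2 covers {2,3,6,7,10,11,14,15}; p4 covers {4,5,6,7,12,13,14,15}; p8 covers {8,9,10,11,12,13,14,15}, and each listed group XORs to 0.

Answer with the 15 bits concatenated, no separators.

Place data at non-parity positions: p1 p2 1 p4 0 1 0 p8 0 1 1 1 0 1 0
p1 (pos 1,3,5,7,9,11,13,15): XOR of data positions = 1⊕0⊕0⊕0⊕1⊕0⊕0 = 0
p2 (pos 2,3,6,7,10,11,14,15): XOR of data positions = 1⊕1⊕0⊕1⊕1⊕1⊕0 = 1
p4 (pos 4,5,6,7,12,13,14,15): XOR of data positions = 0⊕1⊕0⊕1⊕0⊕1⊕0 = 1
p8 (pos 8,9,10,11,12,13,14,15): XOR of data positions = 0⊕1⊕1⊕1⊕0⊕1⊕0 = 0
Codeword: 011101000111010

011101000111010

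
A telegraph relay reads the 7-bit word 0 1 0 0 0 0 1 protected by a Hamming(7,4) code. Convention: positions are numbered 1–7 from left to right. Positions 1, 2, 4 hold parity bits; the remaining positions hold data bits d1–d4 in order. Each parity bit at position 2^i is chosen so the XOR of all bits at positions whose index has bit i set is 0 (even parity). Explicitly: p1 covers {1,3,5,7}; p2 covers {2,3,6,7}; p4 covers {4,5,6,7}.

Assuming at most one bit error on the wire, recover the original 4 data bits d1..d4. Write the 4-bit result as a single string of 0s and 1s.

0101

s1 (pos 1,3,5,7): 0⊕0⊕0⊕1 = 1
s2 (pos 2,3,6,7): 1⊕0⊕0⊕1 = 0
s4 (pos 4,5,6,7): 0⊕0⊕0⊕1 = 1
Syndrome s4…s1 = 101 → error at position 5.
Flip position 5: 0100001 → 0100101
Read data bits from positions 3,5,6,7: 0101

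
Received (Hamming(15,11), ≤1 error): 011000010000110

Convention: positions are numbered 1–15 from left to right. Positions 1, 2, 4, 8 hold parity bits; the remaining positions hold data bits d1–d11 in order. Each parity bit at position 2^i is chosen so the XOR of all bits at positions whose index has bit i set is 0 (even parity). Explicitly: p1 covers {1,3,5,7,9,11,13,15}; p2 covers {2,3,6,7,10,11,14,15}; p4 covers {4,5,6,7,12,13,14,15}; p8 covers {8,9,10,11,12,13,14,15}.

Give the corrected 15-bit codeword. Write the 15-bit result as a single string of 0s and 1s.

011000010100110

s1 (pos 1,3,5,7,9,11,13,15): 0⊕1⊕0⊕0⊕0⊕0⊕1⊕0 = 0
s2 (pos 2,3,6,7,10,11,14,15): 1⊕1⊕0⊕0⊕0⊕0⊕1⊕0 = 1
s4 (pos 4,5,6,7,12,13,14,15): 0⊕0⊕0⊕0⊕0⊕1⊕1⊕0 = 0
s8 (pos 8,9,10,11,12,13,14,15): 1⊕0⊕0⊕0⊕0⊕1⊕1⊕0 = 1
Syndrome s8…s1 = 1010 → error at position 10.
Flip position 10: 011000010000110 → 011000010100110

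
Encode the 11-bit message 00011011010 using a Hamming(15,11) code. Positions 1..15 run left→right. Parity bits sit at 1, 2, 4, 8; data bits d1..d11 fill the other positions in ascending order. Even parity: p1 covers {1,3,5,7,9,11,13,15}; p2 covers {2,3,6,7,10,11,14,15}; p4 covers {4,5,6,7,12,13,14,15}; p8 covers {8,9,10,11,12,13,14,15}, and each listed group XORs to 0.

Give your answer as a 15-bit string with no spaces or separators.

Place data at non-parity positions: p1 p2 0 p4 0 0 1 p8 1 0 1 1 0 1 0
p1 (pos 1,3,5,7,9,11,13,15): XOR of data positions = 0⊕0⊕1⊕1⊕1⊕0⊕0 = 1
p2 (pos 2,3,6,7,10,11,14,15): XOR of data positions = 0⊕0⊕1⊕0⊕1⊕1⊕0 = 1
p4 (pos 4,5,6,7,12,13,14,15): XOR of data positions = 0⊕0⊕1⊕1⊕0⊕1⊕0 = 1
p8 (pos 8,9,10,11,12,13,14,15): XOR of data positions = 1⊕0⊕1⊕1⊕0⊕1⊕0 = 0
Codeword: 110100101011010

110100101011010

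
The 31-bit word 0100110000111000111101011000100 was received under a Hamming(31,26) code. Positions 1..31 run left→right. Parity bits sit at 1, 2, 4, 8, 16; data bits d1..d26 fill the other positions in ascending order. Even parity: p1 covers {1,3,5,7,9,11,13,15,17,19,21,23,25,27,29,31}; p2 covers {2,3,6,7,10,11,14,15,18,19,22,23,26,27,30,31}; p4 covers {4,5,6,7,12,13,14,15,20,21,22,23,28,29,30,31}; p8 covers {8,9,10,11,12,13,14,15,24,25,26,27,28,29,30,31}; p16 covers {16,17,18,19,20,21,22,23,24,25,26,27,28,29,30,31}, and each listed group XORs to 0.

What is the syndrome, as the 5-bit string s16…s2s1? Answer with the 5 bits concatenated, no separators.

s1 (pos 1,3,5,7,9,11,13,15,17,19,21,23,25,27,29,31): 0⊕0⊕1⊕0⊕0⊕1⊕1⊕0⊕1⊕1⊕0⊕0⊕1⊕0⊕1⊕0 = 1
s2 (pos 2,3,6,7,10,11,14,15,18,19,22,23,26,27,30,31): 1⊕0⊕1⊕0⊕0⊕1⊕0⊕0⊕1⊕1⊕1⊕0⊕0⊕0⊕0⊕0 = 0
s4 (pos 4,5,6,7,12,13,14,15,20,21,22,23,28,29,30,31): 0⊕1⊕1⊕0⊕1⊕1⊕0⊕0⊕1⊕0⊕1⊕0⊕0⊕1⊕0⊕0 = 1
s8 (pos 8,9,10,11,12,13,14,15,24,25,26,27,28,29,30,31): 0⊕0⊕0⊕1⊕1⊕1⊕0⊕0⊕1⊕1⊕0⊕0⊕0⊕1⊕0⊕0 = 0
s16 (pos 16,17,18,19,20,21,22,23,24,25,26,27,28,29,30,31): 0⊕1⊕1⊕1⊕1⊕0⊕1⊕0⊕1⊕1⊕0⊕0⊕0⊕1⊕0⊕0 = 0
Syndrome s16…s1 = 00101 → error at position 5.

00101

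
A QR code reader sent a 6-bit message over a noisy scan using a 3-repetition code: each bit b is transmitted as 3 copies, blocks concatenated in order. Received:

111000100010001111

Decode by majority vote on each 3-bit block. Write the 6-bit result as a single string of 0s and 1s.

Block 1 (111): 3 ones → 1
Block 2 (000): 0 ones → 0
Block 3 (100): 1 one → 0
Block 4 (010): 1 one → 0
Block 5 (001): 1 one → 0
Block 6 (111): 3 ones → 1

100001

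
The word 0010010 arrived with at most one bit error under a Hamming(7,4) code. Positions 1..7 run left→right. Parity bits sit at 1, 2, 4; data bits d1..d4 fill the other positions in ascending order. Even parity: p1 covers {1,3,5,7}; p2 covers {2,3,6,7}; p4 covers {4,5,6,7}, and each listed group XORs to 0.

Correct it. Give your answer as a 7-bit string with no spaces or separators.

s1 (pos 1,3,5,7): 0⊕1⊕0⊕0 = 1
s2 (pos 2,3,6,7): 0⊕1⊕1⊕0 = 0
s4 (pos 4,5,6,7): 0⊕0⊕1⊕0 = 1
Syndrome s4…s1 = 101 → error at position 5.
Flip position 5: 0010010 → 0010110

0010110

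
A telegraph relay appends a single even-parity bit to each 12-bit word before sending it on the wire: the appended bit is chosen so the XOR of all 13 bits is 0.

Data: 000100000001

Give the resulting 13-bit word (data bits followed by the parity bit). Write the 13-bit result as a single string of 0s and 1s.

XOR of the 12 data bits: 0⊕0⊕0⊕1⊕0⊕0⊕0⊕0⊕0⊕0⊕0⊕1 = 0
Parity bit = 0 (so all 13 bits XOR to 0).

0001000000010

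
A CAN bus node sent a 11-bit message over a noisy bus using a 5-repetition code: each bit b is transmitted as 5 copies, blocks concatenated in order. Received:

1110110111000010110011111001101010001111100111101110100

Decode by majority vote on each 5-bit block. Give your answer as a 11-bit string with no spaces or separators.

11001001110

Block 1 (11101): 4 ones → 1
Block 2 (10111): 4 ones → 1
Block 3 (00001): 1 one → 0
Block 4 (01100): 2 ones → 0
Block 5 (11111): 5 ones → 1
Block 6 (00110): 2 ones → 0
Block 7 (10100): 2 ones → 0
Block 8 (01111): 4 ones → 1
Block 9 (10011): 3 ones → 1
Block 10 (11011): 4 ones → 1
Block 11 (10100): 2 ones → 0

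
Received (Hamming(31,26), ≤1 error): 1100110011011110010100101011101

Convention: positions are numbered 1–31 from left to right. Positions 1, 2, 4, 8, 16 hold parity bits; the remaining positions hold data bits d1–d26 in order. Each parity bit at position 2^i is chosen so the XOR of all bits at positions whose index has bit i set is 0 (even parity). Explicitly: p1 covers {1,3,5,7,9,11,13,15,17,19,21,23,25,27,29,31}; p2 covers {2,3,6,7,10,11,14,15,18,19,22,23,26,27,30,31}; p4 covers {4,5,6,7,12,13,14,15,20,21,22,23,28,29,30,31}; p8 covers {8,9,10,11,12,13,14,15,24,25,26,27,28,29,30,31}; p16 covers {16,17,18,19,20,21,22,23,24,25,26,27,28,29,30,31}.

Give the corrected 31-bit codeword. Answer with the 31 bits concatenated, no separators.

1100110011011010010100101011101

s1 (pos 1,3,5,7,9,11,13,15,17,19,21,23,25,27,29,31): 1⊕0⊕1⊕0⊕1⊕0⊕1⊕1⊕0⊕0⊕0⊕1⊕1⊕1⊕1⊕1 = 0
s2 (pos 2,3,6,7,10,11,14,15,18,19,22,23,26,27,30,31): 1⊕0⊕1⊕0⊕1⊕0⊕1⊕1⊕1⊕0⊕0⊕1⊕0⊕1⊕0⊕1 = 1
s4 (pos 4,5,6,7,12,13,14,15,20,21,22,23,28,29,30,31): 0⊕1⊕1⊕0⊕1⊕1⊕1⊕1⊕1⊕0⊕0⊕1⊕1⊕1⊕0⊕1 = 1
s8 (pos 8,9,10,11,12,13,14,15,24,25,26,27,28,29,30,31): 0⊕1⊕1⊕0⊕1⊕1⊕1⊕1⊕0⊕1⊕0⊕1⊕1⊕1⊕0⊕1 = 1
s16 (pos 16,17,18,19,20,21,22,23,24,25,26,27,28,29,30,31): 0⊕0⊕1⊕0⊕1⊕0⊕0⊕1⊕0⊕1⊕0⊕1⊕1⊕1⊕0⊕1 = 0
Syndrome s16…s1 = 01110 → error at position 14.
Flip position 14: 1100110011011110010100101011101 → 1100110011011010010100101011101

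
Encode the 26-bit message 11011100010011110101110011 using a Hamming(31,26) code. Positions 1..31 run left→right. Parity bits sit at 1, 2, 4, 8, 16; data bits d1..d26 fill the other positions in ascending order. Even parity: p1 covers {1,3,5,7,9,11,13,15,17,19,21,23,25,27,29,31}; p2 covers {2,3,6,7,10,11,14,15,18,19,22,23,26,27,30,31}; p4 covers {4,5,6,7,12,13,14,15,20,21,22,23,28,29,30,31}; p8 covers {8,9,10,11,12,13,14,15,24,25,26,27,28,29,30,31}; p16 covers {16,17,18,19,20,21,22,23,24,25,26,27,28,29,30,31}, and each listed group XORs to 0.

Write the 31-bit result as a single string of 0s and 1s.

Place data at non-parity positions: p1 p2 1 p4 1 0 1 p8 1 1 0 0 0 1 0 p16 0 1 1 1 1 0 1 0 1 1 1 0 0 1 1
p1 (pos 1,3,5,7,9,11,13,15,17,19,21,23,25,27,29,31): XOR of data positions = 1⊕1⊕1⊕1⊕0⊕0⊕0⊕0⊕1⊕1⊕1⊕1⊕1⊕0⊕1 = 0
p2 (pos 2,3,6,7,10,11,14,15,18,19,22,23,26,27,30,31): XOR of data positions = 1⊕0⊕1⊕1⊕0⊕1⊕0⊕1⊕1⊕0⊕1⊕1⊕1⊕1⊕1 = 1
p4 (pos 4,5,6,7,12,13,14,15,20,21,22,23,28,29,30,31): XOR of data positions = 1⊕0⊕1⊕0⊕0⊕1⊕0⊕1⊕1⊕0⊕1⊕0⊕0⊕1⊕1 = 0
p8 (pos 8,9,10,11,12,13,14,15,24,25,26,27,28,29,30,31): XOR of data positions = 1⊕1⊕0⊕0⊕0⊕1⊕0⊕0⊕1⊕1⊕1⊕0⊕0⊕1⊕1 = 0
p16 (pos 16,17,18,19,20,21,22,23,24,25,26,27,28,29,30,31): XOR of data positions = 0⊕1⊕1⊕1⊕1⊕0⊕1⊕0⊕1⊕1⊕1⊕0⊕0⊕1⊕1 = 0
Codeword: 0110101011000100011110101110011

0110101011000100011110101110011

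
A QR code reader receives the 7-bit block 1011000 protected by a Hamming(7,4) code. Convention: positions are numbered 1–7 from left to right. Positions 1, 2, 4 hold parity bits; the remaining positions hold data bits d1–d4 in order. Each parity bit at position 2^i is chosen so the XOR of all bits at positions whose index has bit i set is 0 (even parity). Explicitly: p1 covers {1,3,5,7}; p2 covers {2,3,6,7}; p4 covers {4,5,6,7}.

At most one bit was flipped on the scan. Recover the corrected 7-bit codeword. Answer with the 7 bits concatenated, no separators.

s1 (pos 1,3,5,7): 1⊕1⊕0⊕0 = 0
s2 (pos 2,3,6,7): 0⊕1⊕0⊕0 = 1
s4 (pos 4,5,6,7): 1⊕0⊕0⊕0 = 1
Syndrome s4…s1 = 110 → error at position 6.
Flip position 6: 1011000 → 1011010

1011010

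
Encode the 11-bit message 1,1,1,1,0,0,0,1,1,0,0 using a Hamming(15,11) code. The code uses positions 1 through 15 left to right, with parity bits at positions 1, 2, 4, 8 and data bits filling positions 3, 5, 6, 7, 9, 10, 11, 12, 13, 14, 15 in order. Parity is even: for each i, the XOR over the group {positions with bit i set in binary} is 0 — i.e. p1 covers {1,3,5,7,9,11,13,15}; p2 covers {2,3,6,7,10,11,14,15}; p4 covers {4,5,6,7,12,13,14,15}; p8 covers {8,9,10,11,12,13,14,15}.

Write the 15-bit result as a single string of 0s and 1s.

011111100001100

Place data at non-parity positions: p1 p2 1 p4 1 1 1 p8 0 0 0 1 1 0 0
p1 (pos 1,3,5,7,9,11,13,15): XOR of data positions = 1⊕1⊕1⊕0⊕0⊕1⊕0 = 0
p2 (pos 2,3,6,7,10,11,14,15): XOR of data positions = 1⊕1⊕1⊕0⊕0⊕0⊕0 = 1
p4 (pos 4,5,6,7,12,13,14,15): XOR of data positions = 1⊕1⊕1⊕1⊕1⊕0⊕0 = 1
p8 (pos 8,9,10,11,12,13,14,15): XOR of data positions = 0⊕0⊕0⊕1⊕1⊕0⊕0 = 0
Codeword: 011111100001100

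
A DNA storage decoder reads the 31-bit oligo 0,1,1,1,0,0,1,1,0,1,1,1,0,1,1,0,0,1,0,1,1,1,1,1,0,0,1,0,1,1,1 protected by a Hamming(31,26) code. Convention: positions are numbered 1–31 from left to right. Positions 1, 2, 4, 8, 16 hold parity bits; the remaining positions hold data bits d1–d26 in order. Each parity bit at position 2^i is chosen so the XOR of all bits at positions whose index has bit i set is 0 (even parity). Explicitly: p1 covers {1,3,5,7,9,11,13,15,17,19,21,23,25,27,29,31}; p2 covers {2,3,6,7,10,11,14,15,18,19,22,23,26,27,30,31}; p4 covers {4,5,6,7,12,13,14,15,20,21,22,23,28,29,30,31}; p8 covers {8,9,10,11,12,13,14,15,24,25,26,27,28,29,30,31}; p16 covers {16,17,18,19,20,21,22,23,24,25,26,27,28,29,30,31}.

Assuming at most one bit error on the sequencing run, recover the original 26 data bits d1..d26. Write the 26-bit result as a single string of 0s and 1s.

10010101011010111110010111

s1 (pos 1,3,5,7,9,11,13,15,17,19,21,23,25,27,29,31): 0⊕1⊕0⊕1⊕0⊕1⊕0⊕1⊕0⊕0⊕1⊕1⊕0⊕1⊕1⊕1 = 1
s2 (pos 2,3,6,7,10,11,14,15,18,19,22,23,26,27,30,31): 1⊕1⊕0⊕1⊕1⊕1⊕1⊕1⊕1⊕0⊕1⊕1⊕0⊕1⊕1⊕1 = 1
s4 (pos 4,5,6,7,12,13,14,15,20,21,22,23,28,29,30,31): 1⊕0⊕0⊕1⊕1⊕0⊕1⊕1⊕1⊕1⊕1⊕1⊕0⊕1⊕1⊕1 = 0
s8 (pos 8,9,10,11,12,13,14,15,24,25,26,27,28,29,30,31): 1⊕0⊕1⊕1⊕1⊕0⊕1⊕1⊕1⊕0⊕0⊕1⊕0⊕1⊕1⊕1 = 1
s16 (pos 16,17,18,19,20,21,22,23,24,25,26,27,28,29,30,31): 0⊕0⊕1⊕0⊕1⊕1⊕1⊕1⊕1⊕0⊕0⊕1⊕0⊕1⊕1⊕1 = 0
Syndrome s16…s1 = 01011 → error at position 11.
Flip position 11: 0111001101110110010111110010111 → 0111001101010110010111110010111
Read data bits from positions 3,5,6,7,9,10,11,12,13,14,15,17,18,19,20,21,22,23,24,25,26,27,28,29,30,31: 10010101011010111110010111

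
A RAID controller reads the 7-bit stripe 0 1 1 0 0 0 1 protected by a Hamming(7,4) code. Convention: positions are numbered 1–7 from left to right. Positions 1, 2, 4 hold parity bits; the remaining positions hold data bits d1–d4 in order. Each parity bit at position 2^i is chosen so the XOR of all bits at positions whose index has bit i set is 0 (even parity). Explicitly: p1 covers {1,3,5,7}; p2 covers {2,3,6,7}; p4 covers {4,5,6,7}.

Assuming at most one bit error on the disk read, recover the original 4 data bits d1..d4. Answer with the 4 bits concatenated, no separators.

s1 (pos 1,3,5,7): 0⊕1⊕0⊕1 = 0
s2 (pos 2,3,6,7): 1⊕1⊕0⊕1 = 1
s4 (pos 4,5,6,7): 0⊕0⊕0⊕1 = 1
Syndrome s4…s1 = 110 → error at position 6.
Flip position 6: 0110001 → 0110011
Read data bits from positions 3,5,6,7: 1011

1011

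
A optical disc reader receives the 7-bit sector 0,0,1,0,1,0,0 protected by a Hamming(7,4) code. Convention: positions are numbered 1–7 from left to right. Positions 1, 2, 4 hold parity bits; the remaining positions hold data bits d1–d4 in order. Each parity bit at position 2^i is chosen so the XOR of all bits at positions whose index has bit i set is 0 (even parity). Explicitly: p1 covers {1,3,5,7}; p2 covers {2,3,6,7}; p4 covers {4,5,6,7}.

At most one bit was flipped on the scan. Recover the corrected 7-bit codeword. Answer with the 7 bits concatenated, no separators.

0010110

s1 (pos 1,3,5,7): 0⊕1⊕1⊕0 = 0
s2 (pos 2,3,6,7): 0⊕1⊕0⊕0 = 1
s4 (pos 4,5,6,7): 0⊕1⊕0⊕0 = 1
Syndrome s4…s1 = 110 → error at position 6.
Flip position 6: 0010100 → 0010110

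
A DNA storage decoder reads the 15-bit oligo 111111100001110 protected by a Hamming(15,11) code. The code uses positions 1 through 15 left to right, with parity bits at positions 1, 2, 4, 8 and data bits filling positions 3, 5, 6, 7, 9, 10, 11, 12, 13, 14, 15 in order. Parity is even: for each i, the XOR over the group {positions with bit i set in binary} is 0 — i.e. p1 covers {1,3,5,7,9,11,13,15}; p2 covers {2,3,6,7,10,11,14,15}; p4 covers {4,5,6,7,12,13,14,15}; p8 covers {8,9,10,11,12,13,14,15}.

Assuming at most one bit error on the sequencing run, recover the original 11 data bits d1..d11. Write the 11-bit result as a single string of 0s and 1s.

11110001111

s1 (pos 1,3,5,7,9,11,13,15): 1⊕1⊕1⊕1⊕0⊕0⊕1⊕0 = 1
s2 (pos 2,3,6,7,10,11,14,15): 1⊕1⊕1⊕1⊕0⊕0⊕1⊕0 = 1
s4 (pos 4,5,6,7,12,13,14,15): 1⊕1⊕1⊕1⊕1⊕1⊕1⊕0 = 1
s8 (pos 8,9,10,11,12,13,14,15): 0⊕0⊕0⊕0⊕1⊕1⊕1⊕0 = 1
Syndrome s8…s1 = 1111 → error at position 15.
Flip position 15: 111111100001110 → 111111100001111
Read data bits from positions 3,5,6,7,9,10,11,12,13,14,15: 11110001111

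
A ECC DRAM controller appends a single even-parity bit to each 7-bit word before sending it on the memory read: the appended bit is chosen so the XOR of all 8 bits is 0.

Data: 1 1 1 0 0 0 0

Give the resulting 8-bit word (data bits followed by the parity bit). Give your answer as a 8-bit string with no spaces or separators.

XOR of the 7 data bits: 1⊕1⊕1⊕0⊕0⊕0⊕0 = 1
Parity bit = 1 (so all 8 bits XOR to 0).

11100001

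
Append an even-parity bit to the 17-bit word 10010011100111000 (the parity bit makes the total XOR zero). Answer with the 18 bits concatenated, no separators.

100100111001110000

XOR of the 17 data bits: 1⊕0⊕0⊕1⊕0⊕0⊕1⊕1⊕1⊕0⊕0⊕1⊕1⊕1⊕0⊕0⊕0 = 0
Parity bit = 0 (so all 18 bits XOR to 0).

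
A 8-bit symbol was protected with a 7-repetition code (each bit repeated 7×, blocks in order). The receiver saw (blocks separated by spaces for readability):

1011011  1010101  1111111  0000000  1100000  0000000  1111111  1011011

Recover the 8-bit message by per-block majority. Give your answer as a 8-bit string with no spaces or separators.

Block 1 (1011011): 5 ones → 1
Block 2 (1010101): 4 ones → 1
Block 3 (1111111): 7 ones → 1
Block 4 (0000000): 0 ones → 0
Block 5 (1100000): 2 ones → 0
Block 6 (0000000): 0 ones → 0
Block 7 (1111111): 7 ones → 1
Block 8 (1011011): 5 ones → 1

11100011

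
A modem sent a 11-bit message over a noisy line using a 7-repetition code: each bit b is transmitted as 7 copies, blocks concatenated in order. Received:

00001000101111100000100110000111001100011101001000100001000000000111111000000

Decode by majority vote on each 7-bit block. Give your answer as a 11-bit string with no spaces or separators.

Block 1 (0000100): 1 one → 0
Block 2 (0101111): 5 ones → 1
Block 3 (1000001): 2 ones → 0
Block 4 (0011000): 2 ones → 0
Block 5 (0111001): 4 ones → 1
Block 6 (1000111): 4 ones → 1
Block 7 (0100100): 2 ones → 0
Block 8 (0100001): 2 ones → 0
Block 9 (0000000): 0 ones → 0
Block 10 (0011111): 5 ones → 1
Block 11 (1000000): 1 one → 0

01001100010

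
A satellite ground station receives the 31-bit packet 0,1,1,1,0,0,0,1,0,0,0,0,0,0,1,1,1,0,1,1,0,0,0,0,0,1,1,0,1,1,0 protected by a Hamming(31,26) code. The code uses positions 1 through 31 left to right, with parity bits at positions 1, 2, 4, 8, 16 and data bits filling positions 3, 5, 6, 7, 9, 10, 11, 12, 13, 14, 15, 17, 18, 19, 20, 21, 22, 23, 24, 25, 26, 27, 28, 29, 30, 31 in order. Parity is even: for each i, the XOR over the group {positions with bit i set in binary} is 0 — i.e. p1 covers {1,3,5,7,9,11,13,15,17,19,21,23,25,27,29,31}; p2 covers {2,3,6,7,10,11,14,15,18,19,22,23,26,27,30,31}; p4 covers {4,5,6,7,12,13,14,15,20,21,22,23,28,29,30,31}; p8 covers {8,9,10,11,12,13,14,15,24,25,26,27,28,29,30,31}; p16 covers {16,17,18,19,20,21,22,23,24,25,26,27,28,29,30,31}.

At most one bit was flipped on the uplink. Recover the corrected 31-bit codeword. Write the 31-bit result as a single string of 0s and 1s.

0111010100000011101100000110110

s1 (pos 1,3,5,7,9,11,13,15,17,19,21,23,25,27,29,31): 0⊕1⊕0⊕0⊕0⊕0⊕0⊕1⊕1⊕1⊕0⊕0⊕0⊕1⊕1⊕0 = 0
s2 (pos 2,3,6,7,10,11,14,15,18,19,22,23,26,27,30,31): 1⊕1⊕0⊕0⊕0⊕0⊕0⊕1⊕0⊕1⊕0⊕0⊕1⊕1⊕1⊕0 = 1
s4 (pos 4,5,6,7,12,13,14,15,20,21,22,23,28,29,30,31): 1⊕0⊕0⊕0⊕0⊕0⊕0⊕1⊕1⊕0⊕0⊕0⊕0⊕1⊕1⊕0 = 1
s8 (pos 8,9,10,11,12,13,14,15,24,25,26,27,28,29,30,31): 1⊕0⊕0⊕0⊕0⊕0⊕0⊕1⊕0⊕0⊕1⊕1⊕0⊕1⊕1⊕0 = 0
s16 (pos 16,17,18,19,20,21,22,23,24,25,26,27,28,29,30,31): 1⊕1⊕0⊕1⊕1⊕0⊕0⊕0⊕0⊕0⊕1⊕1⊕0⊕1⊕1⊕0 = 0
Syndrome s16…s1 = 00110 → error at position 6.
Flip position 6: 0111000100000011101100000110110 → 0111010100000011101100000110110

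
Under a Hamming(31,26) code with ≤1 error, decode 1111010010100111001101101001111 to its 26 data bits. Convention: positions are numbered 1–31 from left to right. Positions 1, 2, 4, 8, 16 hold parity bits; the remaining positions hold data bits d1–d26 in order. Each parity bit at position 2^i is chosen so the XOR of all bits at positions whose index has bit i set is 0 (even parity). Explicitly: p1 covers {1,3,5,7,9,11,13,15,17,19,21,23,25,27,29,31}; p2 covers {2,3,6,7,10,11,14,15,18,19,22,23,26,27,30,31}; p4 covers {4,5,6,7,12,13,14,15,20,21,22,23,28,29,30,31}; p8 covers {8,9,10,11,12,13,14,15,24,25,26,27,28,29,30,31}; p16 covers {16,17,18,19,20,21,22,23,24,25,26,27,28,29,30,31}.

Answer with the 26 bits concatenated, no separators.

s1 (pos 1,3,5,7,9,11,13,15,17,19,21,23,25,27,29,31): 1⊕1⊕0⊕0⊕1⊕1⊕0⊕1⊕0⊕1⊕0⊕1⊕1⊕0⊕1⊕1 = 0
s2 (pos 2,3,6,7,10,11,14,15,18,19,22,23,26,27,30,31): 1⊕1⊕1⊕0⊕0⊕1⊕1⊕1⊕0⊕1⊕1⊕1⊕0⊕0⊕1⊕1 = 1
s4 (pos 4,5,6,7,12,13,14,15,20,21,22,23,28,29,30,31): 1⊕0⊕1⊕0⊕0⊕0⊕1⊕1⊕1⊕0⊕1⊕1⊕1⊕1⊕1⊕1 = 1
s8 (pos 8,9,10,11,12,13,14,15,24,25,26,27,28,29,30,31): 0⊕1⊕0⊕1⊕0⊕0⊕1⊕1⊕0⊕1⊕0⊕0⊕1⊕1⊕1⊕1 = 1
s16 (pos 16,17,18,19,20,21,22,23,24,25,26,27,28,29,30,31): 1⊕0⊕0⊕1⊕1⊕0⊕1⊕1⊕0⊕1⊕0⊕0⊕1⊕1⊕1⊕1 = 0
Syndrome s16…s1 = 01110 → error at position 14.
Flip position 14: 1111010010100111001101101001111 → 1111010010100011001101101001111
Read data bits from positions 3,5,6,7,9,10,11,12,13,14,15,17,18,19,20,21,22,23,24,25,26,27,28,29,30,31: 10101010001001101101001111

10101010001001101101001111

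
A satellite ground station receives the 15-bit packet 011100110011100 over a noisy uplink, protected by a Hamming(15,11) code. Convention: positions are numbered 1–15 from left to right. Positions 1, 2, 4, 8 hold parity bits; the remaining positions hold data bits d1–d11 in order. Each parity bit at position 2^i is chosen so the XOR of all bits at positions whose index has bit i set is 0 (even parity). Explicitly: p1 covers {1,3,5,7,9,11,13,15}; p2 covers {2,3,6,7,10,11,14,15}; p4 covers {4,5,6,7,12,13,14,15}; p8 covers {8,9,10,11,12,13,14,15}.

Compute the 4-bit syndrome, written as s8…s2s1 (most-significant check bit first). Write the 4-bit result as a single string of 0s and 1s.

0000

s1 (pos 1,3,5,7,9,11,13,15): 0⊕1⊕0⊕1⊕0⊕1⊕1⊕0 = 0
s2 (pos 2,3,6,7,10,11,14,15): 1⊕1⊕0⊕1⊕0⊕1⊕0⊕0 = 0
s4 (pos 4,5,6,7,12,13,14,15): 1⊕0⊕0⊕1⊕1⊕1⊕0⊕0 = 0
s8 (pos 8,9,10,11,12,13,14,15): 1⊕0⊕0⊕1⊕1⊕1⊕0⊕0 = 0
Syndrome s8…s1 = 0000 → no error.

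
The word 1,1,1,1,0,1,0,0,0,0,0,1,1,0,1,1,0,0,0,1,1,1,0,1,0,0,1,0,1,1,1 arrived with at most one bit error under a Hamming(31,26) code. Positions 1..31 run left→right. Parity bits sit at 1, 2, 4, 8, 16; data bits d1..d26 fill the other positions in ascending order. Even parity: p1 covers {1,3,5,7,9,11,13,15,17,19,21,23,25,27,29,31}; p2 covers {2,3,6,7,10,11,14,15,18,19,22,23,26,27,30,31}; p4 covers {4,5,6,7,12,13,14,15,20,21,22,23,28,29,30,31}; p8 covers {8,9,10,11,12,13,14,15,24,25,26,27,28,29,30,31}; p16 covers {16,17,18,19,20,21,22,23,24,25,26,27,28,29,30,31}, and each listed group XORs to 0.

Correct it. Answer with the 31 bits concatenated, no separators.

1111010000011011000011010010111

s1 (pos 1,3,5,7,9,11,13,15,17,19,21,23,25,27,29,31): 1⊕1⊕0⊕0⊕0⊕0⊕1⊕1⊕0⊕0⊕1⊕0⊕0⊕1⊕1⊕1 = 0
s2 (pos 2,3,6,7,10,11,14,15,18,19,22,23,26,27,30,31): 1⊕1⊕1⊕0⊕0⊕0⊕0⊕1⊕0⊕0⊕1⊕0⊕0⊕1⊕1⊕1 = 0
s4 (pos 4,5,6,7,12,13,14,15,20,21,22,23,28,29,30,31): 1⊕0⊕1⊕0⊕1⊕1⊕0⊕1⊕1⊕1⊕1⊕0⊕0⊕1⊕1⊕1 = 1
s8 (pos 8,9,10,11,12,13,14,15,24,25,26,27,28,29,30,31): 0⊕0⊕0⊕0⊕1⊕1⊕0⊕1⊕1⊕0⊕0⊕1⊕0⊕1⊕1⊕1 = 0
s16 (pos 16,17,18,19,20,21,22,23,24,25,26,27,28,29,30,31): 1⊕0⊕0⊕0⊕1⊕1⊕1⊕0⊕1⊕0⊕0⊕1⊕0⊕1⊕1⊕1 = 1
Syndrome s16…s1 = 10100 → error at position 20.
Flip position 20: 1111010000011011000111010010111 → 1111010000011011000011010010111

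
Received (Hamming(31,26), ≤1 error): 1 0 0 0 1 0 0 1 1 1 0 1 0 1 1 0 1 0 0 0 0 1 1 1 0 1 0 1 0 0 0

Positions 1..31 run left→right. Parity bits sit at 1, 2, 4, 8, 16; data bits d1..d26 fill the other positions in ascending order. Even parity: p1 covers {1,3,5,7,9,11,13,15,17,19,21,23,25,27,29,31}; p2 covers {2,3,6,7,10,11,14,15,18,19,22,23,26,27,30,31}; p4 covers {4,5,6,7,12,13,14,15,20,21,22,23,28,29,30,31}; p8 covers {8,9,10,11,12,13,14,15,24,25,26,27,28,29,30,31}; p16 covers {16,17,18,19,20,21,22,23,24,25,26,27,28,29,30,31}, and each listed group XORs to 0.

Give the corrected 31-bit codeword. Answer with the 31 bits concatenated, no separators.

1000100111000110100001110101000

s1 (pos 1,3,5,7,9,11,13,15,17,19,21,23,25,27,29,31): 1⊕0⊕1⊕0⊕1⊕0⊕0⊕1⊕1⊕0⊕0⊕1⊕0⊕0⊕0⊕0 = 0
s2 (pos 2,3,6,7,10,11,14,15,18,19,22,23,26,27,30,31): 0⊕0⊕0⊕0⊕1⊕0⊕1⊕1⊕0⊕0⊕1⊕1⊕1⊕0⊕0⊕0 = 0
s4 (pos 4,5,6,7,12,13,14,15,20,21,22,23,28,29,30,31): 0⊕1⊕0⊕0⊕1⊕0⊕1⊕1⊕0⊕0⊕1⊕1⊕1⊕0⊕0⊕0 = 1
s8 (pos 8,9,10,11,12,13,14,15,24,25,26,27,28,29,30,31): 1⊕1⊕1⊕0⊕1⊕0⊕1⊕1⊕1⊕0⊕1⊕0⊕1⊕0⊕0⊕0 = 1
s16 (pos 16,17,18,19,20,21,22,23,24,25,26,27,28,29,30,31): 0⊕1⊕0⊕0⊕0⊕0⊕1⊕1⊕1⊕0⊕1⊕0⊕1⊕0⊕0⊕0 = 0
Syndrome s16…s1 = 01100 → error at position 12.
Flip position 12: 1000100111010110100001110101000 → 1000100111000110100001110101000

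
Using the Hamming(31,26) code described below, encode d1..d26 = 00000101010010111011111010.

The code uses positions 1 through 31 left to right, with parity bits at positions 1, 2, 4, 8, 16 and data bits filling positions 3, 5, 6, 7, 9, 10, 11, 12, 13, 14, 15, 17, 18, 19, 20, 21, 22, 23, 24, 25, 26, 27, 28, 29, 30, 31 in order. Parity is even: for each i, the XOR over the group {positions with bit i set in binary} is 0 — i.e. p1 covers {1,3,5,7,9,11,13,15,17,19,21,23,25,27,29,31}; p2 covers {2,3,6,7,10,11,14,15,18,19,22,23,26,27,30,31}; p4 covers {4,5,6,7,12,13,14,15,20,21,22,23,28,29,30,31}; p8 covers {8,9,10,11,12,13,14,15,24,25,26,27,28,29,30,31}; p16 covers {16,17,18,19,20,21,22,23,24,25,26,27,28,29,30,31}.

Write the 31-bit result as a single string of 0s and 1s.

1101000101010100010111011111010

Place data at non-parity positions: p1 p2 0 p4 0 0 0 p8 0 1 0 1 0 1 0 p16 0 1 0 1 1 1 0 1 1 1 1 1 0 1 0
p1 (pos 1,3,5,7,9,11,13,15,17,19,21,23,25,27,29,31): XOR of data positions = 0⊕0⊕0⊕0⊕0⊕0⊕0⊕0⊕0⊕1⊕0⊕1⊕1⊕0⊕0 = 1
p2 (pos 2,3,6,7,10,11,14,15,18,19,22,23,26,27,30,31): XOR of data positions = 0⊕0⊕0⊕1⊕0⊕1⊕0⊕1⊕0⊕1⊕0⊕1⊕1⊕1⊕0 = 1
p4 (pos 4,5,6,7,12,13,14,15,20,21,22,23,28,29,30,31): XOR of data positions = 0⊕0⊕0⊕1⊕0⊕1⊕0⊕1⊕1⊕1⊕0⊕1⊕0⊕1⊕0 = 1
p8 (pos 8,9,10,11,12,13,14,15,24,25,26,27,28,29,30,31): XOR of data positions = 0⊕1⊕0⊕1⊕0⊕1⊕0⊕1⊕1⊕1⊕1⊕1⊕0⊕1⊕0 = 1
p16 (pos 16,17,18,19,20,21,22,23,24,25,26,27,28,29,30,31): XOR of data positions = 0⊕1⊕0⊕1⊕1⊕1⊕0⊕1⊕1⊕1⊕1⊕1⊕0⊕1⊕0 = 0
Codeword: 1101000101010100010111011111010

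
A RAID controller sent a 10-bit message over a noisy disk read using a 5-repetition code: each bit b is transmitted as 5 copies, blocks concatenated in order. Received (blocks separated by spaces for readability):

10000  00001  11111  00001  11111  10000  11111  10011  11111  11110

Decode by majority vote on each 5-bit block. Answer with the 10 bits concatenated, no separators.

Block 1 (10000): 1 one → 0
Block 2 (00001): 1 one → 0
Block 3 (11111): 5 ones → 1
Block 4 (00001): 1 one → 0
Block 5 (11111): 5 ones → 1
Block 6 (10000): 1 one → 0
Block 7 (11111): 5 ones → 1
Block 8 (10011): 3 ones → 1
Block 9 (11111): 5 ones → 1
Block 10 (11110): 4 ones → 1

0010101111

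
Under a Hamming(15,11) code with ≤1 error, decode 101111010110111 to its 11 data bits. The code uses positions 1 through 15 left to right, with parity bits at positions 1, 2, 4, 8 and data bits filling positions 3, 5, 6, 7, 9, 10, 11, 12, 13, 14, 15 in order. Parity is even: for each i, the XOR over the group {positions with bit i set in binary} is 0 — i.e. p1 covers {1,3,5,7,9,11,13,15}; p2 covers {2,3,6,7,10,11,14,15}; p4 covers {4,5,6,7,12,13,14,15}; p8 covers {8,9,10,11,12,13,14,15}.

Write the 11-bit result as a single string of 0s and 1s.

11100110111

s1 (pos 1,3,5,7,9,11,13,15): 1⊕1⊕1⊕0⊕0⊕1⊕1⊕1 = 0
s2 (pos 2,3,6,7,10,11,14,15): 0⊕1⊕1⊕0⊕1⊕1⊕1⊕1 = 0
s4 (pos 4,5,6,7,12,13,14,15): 1⊕1⊕1⊕0⊕0⊕1⊕1⊕1 = 0
s8 (pos 8,9,10,11,12,13,14,15): 1⊕0⊕1⊕1⊕0⊕1⊕1⊕1 = 0
Syndrome s8…s1 = 0000 → no error.
Read data bits from positions 3,5,6,7,9,10,11,12,13,14,15: 11100110111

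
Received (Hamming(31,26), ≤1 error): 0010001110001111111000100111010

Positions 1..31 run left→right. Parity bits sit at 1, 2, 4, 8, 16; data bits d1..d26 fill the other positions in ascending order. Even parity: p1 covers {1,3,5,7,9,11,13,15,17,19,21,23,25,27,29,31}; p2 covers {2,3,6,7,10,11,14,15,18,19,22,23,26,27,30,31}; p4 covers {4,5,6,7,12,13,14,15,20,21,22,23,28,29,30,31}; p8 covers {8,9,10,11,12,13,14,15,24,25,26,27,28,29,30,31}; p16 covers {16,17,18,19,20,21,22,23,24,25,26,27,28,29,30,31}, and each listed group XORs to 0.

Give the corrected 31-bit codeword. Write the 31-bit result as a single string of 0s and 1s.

s1 (pos 1,3,5,7,9,11,13,15,17,19,21,23,25,27,29,31): 0⊕1⊕0⊕1⊕1⊕0⊕1⊕1⊕1⊕1⊕0⊕1⊕0⊕1⊕0⊕0 = 1
s2 (pos 2,3,6,7,10,11,14,15,18,19,22,23,26,27,30,31): 0⊕1⊕0⊕1⊕0⊕0⊕1⊕1⊕1⊕1⊕0⊕1⊕1⊕1⊕1⊕0 = 0
s4 (pos 4,5,6,7,12,13,14,15,20,21,22,23,28,29,30,31): 0⊕0⊕0⊕1⊕0⊕1⊕1⊕1⊕0⊕0⊕0⊕1⊕1⊕0⊕1⊕0 = 1
s8 (pos 8,9,10,11,12,13,14,15,24,25,26,27,28,29,30,31): 1⊕1⊕0⊕0⊕0⊕1⊕1⊕1⊕0⊕0⊕1⊕1⊕1⊕0⊕1⊕0 = 1
s16 (pos 16,17,18,19,20,21,22,23,24,25,26,27,28,29,30,31): 1⊕1⊕1⊕1⊕0⊕0⊕0⊕1⊕0⊕0⊕1⊕1⊕1⊕0⊕1⊕0 = 1
Syndrome s16…s1 = 11101 → error at position 29.
Flip position 29: 0010001110001111111000100111010 → 0010001110001111111000100111110

0010001110001111111000100111110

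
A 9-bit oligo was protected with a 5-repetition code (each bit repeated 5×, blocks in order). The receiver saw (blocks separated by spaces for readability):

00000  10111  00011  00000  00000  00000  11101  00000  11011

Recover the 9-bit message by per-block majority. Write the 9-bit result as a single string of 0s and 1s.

Block 1 (00000): 0 ones → 0
Block 2 (10111): 4 ones → 1
Block 3 (00011): 2 ones → 0
Block 4 (00000): 0 ones → 0
Block 5 (00000): 0 ones → 0
Block 6 (00000): 0 ones → 0
Block 7 (11101): 4 ones → 1
Block 8 (00000): 0 ones → 0
Block 9 (11011): 4 ones → 1

010000101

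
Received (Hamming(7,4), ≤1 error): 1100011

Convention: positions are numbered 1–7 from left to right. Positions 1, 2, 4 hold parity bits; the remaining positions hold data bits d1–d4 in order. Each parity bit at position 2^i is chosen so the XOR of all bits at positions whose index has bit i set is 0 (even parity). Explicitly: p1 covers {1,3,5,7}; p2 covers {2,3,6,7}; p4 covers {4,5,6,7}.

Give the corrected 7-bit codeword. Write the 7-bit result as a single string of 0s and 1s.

s1 (pos 1,3,5,7): 1⊕0⊕0⊕1 = 0
s2 (pos 2,3,6,7): 1⊕0⊕1⊕1 = 1
s4 (pos 4,5,6,7): 0⊕0⊕1⊕1 = 0
Syndrome s4…s1 = 010 → error at position 2.
Flip position 2: 1100011 → 1000011

1000011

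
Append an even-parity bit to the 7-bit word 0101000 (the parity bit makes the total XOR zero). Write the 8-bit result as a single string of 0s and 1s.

XOR of the 7 data bits: 0⊕1⊕0⊕1⊕0⊕0⊕0 = 0
Parity bit = 0 (so all 8 bits XOR to 0).

01010000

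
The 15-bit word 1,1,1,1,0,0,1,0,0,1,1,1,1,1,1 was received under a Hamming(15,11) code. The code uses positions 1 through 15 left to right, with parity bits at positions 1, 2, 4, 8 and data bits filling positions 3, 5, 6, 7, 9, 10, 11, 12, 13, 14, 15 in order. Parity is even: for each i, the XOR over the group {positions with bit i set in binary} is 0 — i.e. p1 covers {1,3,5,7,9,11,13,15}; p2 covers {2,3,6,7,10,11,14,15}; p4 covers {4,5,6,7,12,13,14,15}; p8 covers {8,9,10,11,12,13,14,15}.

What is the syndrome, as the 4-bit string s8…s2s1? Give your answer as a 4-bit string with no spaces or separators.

0010

s1 (pos 1,3,5,7,9,11,13,15): 1⊕1⊕0⊕1⊕0⊕1⊕1⊕1 = 0
s2 (pos 2,3,6,7,10,11,14,15): 1⊕1⊕0⊕1⊕1⊕1⊕1⊕1 = 1
s4 (pos 4,5,6,7,12,13,14,15): 1⊕0⊕0⊕1⊕1⊕1⊕1⊕1 = 0
s8 (pos 8,9,10,11,12,13,14,15): 0⊕0⊕1⊕1⊕1⊕1⊕1⊕1 = 0
Syndrome s8…s1 = 0010 → error at position 2.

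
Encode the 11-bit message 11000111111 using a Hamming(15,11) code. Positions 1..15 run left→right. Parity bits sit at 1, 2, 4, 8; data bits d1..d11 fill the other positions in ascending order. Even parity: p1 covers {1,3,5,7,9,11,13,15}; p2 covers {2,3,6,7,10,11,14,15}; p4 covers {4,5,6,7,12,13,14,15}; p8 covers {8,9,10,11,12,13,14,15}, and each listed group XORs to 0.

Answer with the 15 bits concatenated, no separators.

111110000111111

Place data at non-parity positions: p1 p2 1 p4 1 0 0 p8 0 1 1 1 1 1 1
p1 (pos 1,3,5,7,9,11,13,15): XOR of data positions = 1⊕1⊕0⊕0⊕1⊕1⊕1 = 1
p2 (pos 2,3,6,7,10,11,14,15): XOR of data positions = 1⊕0⊕0⊕1⊕1⊕1⊕1 = 1
p4 (pos 4,5,6,7,12,13,14,15): XOR of data positions = 1⊕0⊕0⊕1⊕1⊕1⊕1 = 1
p8 (pos 8,9,10,11,12,13,14,15): XOR of data positions = 0⊕1⊕1⊕1⊕1⊕1⊕1 = 0
Codeword: 111110000111111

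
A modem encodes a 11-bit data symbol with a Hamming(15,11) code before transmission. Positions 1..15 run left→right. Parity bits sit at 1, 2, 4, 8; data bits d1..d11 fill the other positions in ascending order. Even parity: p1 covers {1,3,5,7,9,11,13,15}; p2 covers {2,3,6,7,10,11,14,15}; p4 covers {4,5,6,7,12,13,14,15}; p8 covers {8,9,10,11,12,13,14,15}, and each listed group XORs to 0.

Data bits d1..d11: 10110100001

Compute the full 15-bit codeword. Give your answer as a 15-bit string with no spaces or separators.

Place data at non-parity positions: p1 p2 1 p4 0 1 1 p8 0 1 0 0 0 0 1
p1 (pos 1,3,5,7,9,11,13,15): XOR of data positions = 1⊕0⊕1⊕0⊕0⊕0⊕1 = 1
p2 (pos 2,3,6,7,10,11,14,15): XOR of data positions = 1⊕1⊕1⊕1⊕0⊕0⊕1 = 1
p4 (pos 4,5,6,7,12,13,14,15): XOR of data positions = 0⊕1⊕1⊕0⊕0⊕0⊕1 = 1
p8 (pos 8,9,10,11,12,13,14,15): XOR of data positions = 0⊕1⊕0⊕0⊕0⊕0⊕1 = 0
Codeword: 111101100100001

111101100100001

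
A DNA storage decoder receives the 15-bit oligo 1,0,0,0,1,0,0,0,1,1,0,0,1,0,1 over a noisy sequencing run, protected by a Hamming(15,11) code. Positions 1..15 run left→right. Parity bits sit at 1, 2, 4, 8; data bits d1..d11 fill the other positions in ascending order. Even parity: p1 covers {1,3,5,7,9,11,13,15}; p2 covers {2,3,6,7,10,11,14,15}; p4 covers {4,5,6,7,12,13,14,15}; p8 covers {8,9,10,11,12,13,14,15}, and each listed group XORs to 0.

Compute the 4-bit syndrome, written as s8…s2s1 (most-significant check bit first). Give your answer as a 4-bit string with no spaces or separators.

0101

s1 (pos 1,3,5,7,9,11,13,15): 1⊕0⊕1⊕0⊕1⊕0⊕1⊕1 = 1
s2 (pos 2,3,6,7,10,11,14,15): 0⊕0⊕0⊕0⊕1⊕0⊕0⊕1 = 0
s4 (pos 4,5,6,7,12,13,14,15): 0⊕1⊕0⊕0⊕0⊕1⊕0⊕1 = 1
s8 (pos 8,9,10,11,12,13,14,15): 0⊕1⊕1⊕0⊕0⊕1⊕0⊕1 = 0
Syndrome s8…s1 = 0101 → error at position 5.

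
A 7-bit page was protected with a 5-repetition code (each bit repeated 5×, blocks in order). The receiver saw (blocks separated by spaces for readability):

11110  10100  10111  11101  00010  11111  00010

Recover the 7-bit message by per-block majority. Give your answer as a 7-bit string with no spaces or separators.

1011010

Block 1 (11110): 4 ones → 1
Block 2 (10100): 2 ones → 0
Block 3 (10111): 4 ones → 1
Block 4 (11101): 4 ones → 1
Block 5 (00010): 1 one → 0
Block 6 (11111): 5 ones → 1
Block 7 (00010): 1 one → 0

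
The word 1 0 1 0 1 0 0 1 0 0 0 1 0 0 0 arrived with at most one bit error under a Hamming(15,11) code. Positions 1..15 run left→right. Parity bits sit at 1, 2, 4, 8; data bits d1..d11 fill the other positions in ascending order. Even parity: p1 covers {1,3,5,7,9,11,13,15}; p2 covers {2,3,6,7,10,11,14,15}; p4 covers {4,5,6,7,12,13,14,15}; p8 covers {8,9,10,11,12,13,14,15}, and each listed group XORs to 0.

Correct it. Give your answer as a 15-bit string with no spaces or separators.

100010010001000

s1 (pos 1,3,5,7,9,11,13,15): 1⊕1⊕1⊕0⊕0⊕0⊕0⊕0 = 1
s2 (pos 2,3,6,7,10,11,14,15): 0⊕1⊕0⊕0⊕0⊕0⊕0⊕0 = 1
s4 (pos 4,5,6,7,12,13,14,15): 0⊕1⊕0⊕0⊕1⊕0⊕0⊕0 = 0
s8 (pos 8,9,10,11,12,13,14,15): 1⊕0⊕0⊕0⊕1⊕0⊕0⊕0 = 0
Syndrome s8…s1 = 0011 → error at position 3.
Flip position 3: 101010010001000 → 100010010001000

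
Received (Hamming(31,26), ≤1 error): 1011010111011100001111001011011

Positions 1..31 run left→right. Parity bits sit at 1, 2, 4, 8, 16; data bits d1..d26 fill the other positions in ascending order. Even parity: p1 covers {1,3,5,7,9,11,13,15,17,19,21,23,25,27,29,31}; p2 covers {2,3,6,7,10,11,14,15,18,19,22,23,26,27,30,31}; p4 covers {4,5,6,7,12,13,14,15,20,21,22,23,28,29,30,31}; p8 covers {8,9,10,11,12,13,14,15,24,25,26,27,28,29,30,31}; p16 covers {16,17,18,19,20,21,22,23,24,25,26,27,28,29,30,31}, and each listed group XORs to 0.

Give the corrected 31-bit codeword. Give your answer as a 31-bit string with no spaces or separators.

s1 (pos 1,3,5,7,9,11,13,15,17,19,21,23,25,27,29,31): 1⊕1⊕0⊕0⊕1⊕0⊕1⊕0⊕0⊕1⊕1⊕0⊕1⊕1⊕0⊕1 = 1
s2 (pos 2,3,6,7,10,11,14,15,18,19,22,23,26,27,30,31): 0⊕1⊕1⊕0⊕1⊕0⊕1⊕0⊕0⊕1⊕1⊕0⊕0⊕1⊕1⊕1 = 1
s4 (pos 4,5,6,7,12,13,14,15,20,21,22,23,28,29,30,31): 1⊕0⊕1⊕0⊕1⊕1⊕1⊕0⊕1⊕1⊕1⊕0⊕1⊕0⊕1⊕1 = 1
s8 (pos 8,9,10,11,12,13,14,15,24,25,26,27,28,29,30,31): 1⊕1⊕1⊕0⊕1⊕1⊕1⊕0⊕0⊕1⊕0⊕1⊕1⊕0⊕1⊕1 = 1
s16 (pos 16,17,18,19,20,21,22,23,24,25,26,27,28,29,30,31): 0⊕0⊕0⊕1⊕1⊕1⊕1⊕0⊕0⊕1⊕0⊕1⊕1⊕0⊕1⊕1 = 1
Syndrome s16…s1 = 11111 → error at position 31.
Flip position 31: 1011010111011100001111001011011 → 1011010111011100001111001011010

1011010111011100001111001011010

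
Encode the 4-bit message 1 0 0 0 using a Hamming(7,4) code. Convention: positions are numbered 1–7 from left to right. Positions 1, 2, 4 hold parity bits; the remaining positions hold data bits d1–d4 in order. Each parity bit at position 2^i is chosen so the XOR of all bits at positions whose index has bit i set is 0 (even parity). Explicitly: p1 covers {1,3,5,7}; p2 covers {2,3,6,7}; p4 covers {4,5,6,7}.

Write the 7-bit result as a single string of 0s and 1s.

1110000

Place data at non-parity positions: p1 p2 1 p4 0 0 0
p1 (pos 1,3,5,7): XOR of data positions = 1⊕0⊕0 = 1
p2 (pos 2,3,6,7): XOR of data positions = 1⊕0⊕0 = 1
p4 (pos 4,5,6,7): XOR of data positions = 0⊕0⊕0 = 0
Codeword: 1110000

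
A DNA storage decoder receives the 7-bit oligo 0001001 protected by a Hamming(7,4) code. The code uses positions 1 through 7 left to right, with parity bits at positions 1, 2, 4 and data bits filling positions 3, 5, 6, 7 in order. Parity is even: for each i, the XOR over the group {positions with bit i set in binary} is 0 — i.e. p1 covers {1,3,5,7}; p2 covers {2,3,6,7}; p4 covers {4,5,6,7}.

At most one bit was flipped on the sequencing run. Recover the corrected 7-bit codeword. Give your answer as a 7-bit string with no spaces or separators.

0011001

s1 (pos 1,3,5,7): 0⊕0⊕0⊕1 = 1
s2 (pos 2,3,6,7): 0⊕0⊕0⊕1 = 1
s4 (pos 4,5,6,7): 1⊕0⊕0⊕1 = 0
Syndrome s4…s1 = 011 → error at position 3.
Flip position 3: 0001001 → 0011001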